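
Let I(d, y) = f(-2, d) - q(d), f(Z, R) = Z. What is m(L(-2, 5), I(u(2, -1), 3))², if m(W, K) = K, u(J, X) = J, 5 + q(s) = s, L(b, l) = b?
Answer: 1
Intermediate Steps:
q(s) = -5 + s
I(d, y) = 3 - d (I(d, y) = -2 - (-5 + d) = -2 + (5 - d) = 3 - d)
m(L(-2, 5), I(u(2, -1), 3))² = (3 - 1*2)² = (3 - 2)² = 1² = 1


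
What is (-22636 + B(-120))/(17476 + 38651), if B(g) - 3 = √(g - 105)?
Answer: -22633/56127 + 5*I/18709 ≈ -0.40325 + 0.00026725*I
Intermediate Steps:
B(g) = 3 + √(-105 + g) (B(g) = 3 + √(g - 105) = 3 + √(-105 + g))
(-22636 + B(-120))/(17476 + 38651) = (-22636 + (3 + √(-105 - 120)))/(17476 + 38651) = (-22636 + (3 + √(-225)))/56127 = (-22636 + (3 + 15*I))*(1/56127) = (-22633 + 15*I)*(1/56127) = -22633/56127 + 5*I/18709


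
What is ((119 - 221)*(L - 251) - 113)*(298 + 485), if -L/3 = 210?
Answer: 70273467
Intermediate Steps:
L = -630 (L = -3*210 = -630)
((119 - 221)*(L - 251) - 113)*(298 + 485) = ((119 - 221)*(-630 - 251) - 113)*(298 + 485) = (-102*(-881) - 113)*783 = (89862 - 113)*783 = 89749*783 = 70273467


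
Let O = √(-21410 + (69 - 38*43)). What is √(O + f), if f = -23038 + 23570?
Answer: √(532 + 5*I*√919) ≈ 23.293 + 3.2536*I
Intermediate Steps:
f = 532
O = 5*I*√919 (O = √(-21410 + (69 - 1634)) = √(-21410 - 1565) = √(-22975) = 5*I*√919 ≈ 151.57*I)
√(O + f) = √(5*I*√919 + 532) = √(532 + 5*I*√919)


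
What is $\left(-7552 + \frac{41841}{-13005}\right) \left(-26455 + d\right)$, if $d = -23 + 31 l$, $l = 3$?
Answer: $\frac{57610534053}{289} \approx 1.9934 \cdot 10^{8}$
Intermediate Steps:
$d = 70$ ($d = -23 + 31 \cdot 3 = -23 + 93 = 70$)
$\left(-7552 + \frac{41841}{-13005}\right) \left(-26455 + d\right) = \left(-7552 + \frac{41841}{-13005}\right) \left(-26455 + 70\right) = \left(-7552 + 41841 \left(- \frac{1}{13005}\right)\right) \left(-26385\right) = \left(-7552 - \frac{4649}{1445}\right) \left(-26385\right) = \left(- \frac{10917289}{1445}\right) \left(-26385\right) = \frac{57610534053}{289}$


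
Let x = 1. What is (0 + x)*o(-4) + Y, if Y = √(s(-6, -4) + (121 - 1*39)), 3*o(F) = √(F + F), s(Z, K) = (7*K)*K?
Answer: √194 + 2*I*√2/3 ≈ 13.928 + 0.94281*I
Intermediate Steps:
s(Z, K) = 7*K²
o(F) = √2*√F/3 (o(F) = √(F + F)/3 = √(2*F)/3 = (√2*√F)/3 = √2*√F/3)
Y = √194 (Y = √(7*(-4)² + (121 - 1*39)) = √(7*16 + (121 - 39)) = √(112 + 82) = √194 ≈ 13.928)
(0 + x)*o(-4) + Y = (0 + 1)*(√2*√(-4)/3) + √194 = 1*(√2*(2*I)/3) + √194 = 1*(2*I*√2/3) + √194 = 2*I*√2/3 + √194 = √194 + 2*I*√2/3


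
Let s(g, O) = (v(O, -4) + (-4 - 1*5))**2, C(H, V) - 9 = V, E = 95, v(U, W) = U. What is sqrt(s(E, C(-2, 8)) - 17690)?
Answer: I*sqrt(17626) ≈ 132.76*I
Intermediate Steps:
C(H, V) = 9 + V
s(g, O) = (-9 + O)**2 (s(g, O) = (O + (-4 - 1*5))**2 = (O + (-4 - 5))**2 = (O - 9)**2 = (-9 + O)**2)
sqrt(s(E, C(-2, 8)) - 17690) = sqrt((-9 + (9 + 8))**2 - 17690) = sqrt((-9 + 17)**2 - 17690) = sqrt(8**2 - 17690) = sqrt(64 - 17690) = sqrt(-17626) = I*sqrt(17626)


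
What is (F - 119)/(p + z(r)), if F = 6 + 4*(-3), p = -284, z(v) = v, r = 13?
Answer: 125/271 ≈ 0.46125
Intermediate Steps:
F = -6 (F = 6 - 12 = -6)
(F - 119)/(p + z(r)) = (-6 - 119)/(-284 + 13) = -125/(-271) = -125*(-1/271) = 125/271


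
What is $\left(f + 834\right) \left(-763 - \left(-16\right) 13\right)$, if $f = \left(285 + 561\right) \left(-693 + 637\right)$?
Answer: $25830810$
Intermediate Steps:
$f = -47376$ ($f = 846 \left(-56\right) = -47376$)
$\left(f + 834\right) \left(-763 - \left(-16\right) 13\right) = \left(-47376 + 834\right) \left(-763 - \left(-16\right) 13\right) = - 46542 \left(-763 - -208\right) = - 46542 \left(-763 + 208\right) = \left(-46542\right) \left(-555\right) = 25830810$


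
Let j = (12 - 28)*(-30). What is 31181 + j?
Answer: 31661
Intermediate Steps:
j = 480 (j = -16*(-30) = 480)
31181 + j = 31181 + 480 = 31661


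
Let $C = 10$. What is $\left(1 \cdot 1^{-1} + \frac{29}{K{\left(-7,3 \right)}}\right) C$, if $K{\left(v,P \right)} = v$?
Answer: $- \frac{220}{7} \approx -31.429$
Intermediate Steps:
$\left(1 \cdot 1^{-1} + \frac{29}{K{\left(-7,3 \right)}}\right) C = \left(1 \cdot 1^{-1} + \frac{29}{-7}\right) 10 = \left(1 \cdot 1 + 29 \left(- \frac{1}{7}\right)\right) 10 = \left(1 - \frac{29}{7}\right) 10 = \left(- \frac{22}{7}\right) 10 = - \frac{220}{7}$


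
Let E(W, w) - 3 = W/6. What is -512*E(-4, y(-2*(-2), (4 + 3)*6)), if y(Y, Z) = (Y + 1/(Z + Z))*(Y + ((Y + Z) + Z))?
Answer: -3584/3 ≈ -1194.7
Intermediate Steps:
y(Y, Z) = (Y + 1/(2*Z))*(2*Y + 2*Z) (y(Y, Z) = (Y + 1/(2*Z))*(Y + (Y + 2*Z)) = (Y + 1/(2*Z))*(2*Y + 2*Z))
E(W, w) = 3 + W/6
-512*E(-4, y(-2*(-2), (4 + 3)*6)) = -512*(3 + (⅙)*(-4)) = -512*(3 - ⅔) = -512*7/3 = -3584/3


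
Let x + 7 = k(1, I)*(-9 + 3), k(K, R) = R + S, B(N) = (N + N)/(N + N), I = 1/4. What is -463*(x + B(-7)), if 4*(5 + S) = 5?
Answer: -6945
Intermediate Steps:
S = -15/4 (S = -5 + (1/4)*5 = -5 + 5/4 = -15/4 ≈ -3.7500)
I = 1/4 ≈ 0.25000
B(N) = 1 (B(N) = (2*N)/((2*N)) = (2*N)*(1/(2*N)) = 1)
k(K, R) = -15/4 + R (k(K, R) = R - 15/4 = -15/4 + R)
x = 14 (x = -7 + (-15/4 + 1/4)*(-9 + 3) = -7 - 7/2*(-6) = -7 + 21 = 14)
-463*(x + B(-7)) = -463*(14 + 1) = -463*15 = -6945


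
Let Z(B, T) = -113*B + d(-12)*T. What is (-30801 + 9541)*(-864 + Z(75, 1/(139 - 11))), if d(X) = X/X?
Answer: 6353503165/32 ≈ 1.9855e+8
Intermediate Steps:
d(X) = 1
Z(B, T) = T - 113*B (Z(B, T) = -113*B + 1*T = -113*B + T = T - 113*B)
(-30801 + 9541)*(-864 + Z(75, 1/(139 - 11))) = (-30801 + 9541)*(-864 + (1/(139 - 11) - 113*75)) = -21260*(-864 + (1/128 - 8475)) = -21260*(-864 - 1084799/128) = -21260*(-1195391/128) = 6353503165/32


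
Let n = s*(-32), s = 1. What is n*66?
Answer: -2112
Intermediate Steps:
n = -32 (n = 1*(-32) = -32)
n*66 = -32*66 = -2112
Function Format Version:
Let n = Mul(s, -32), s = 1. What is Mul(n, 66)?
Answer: -2112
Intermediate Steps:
n = -32 (n = Mul(1, -32) = -32)
Mul(n, 66) = Mul(-32, 66) = -2112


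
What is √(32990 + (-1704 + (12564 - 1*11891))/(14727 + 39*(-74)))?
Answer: √4625491972119/11841 ≈ 181.63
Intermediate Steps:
√(32990 + (-1704 + (12564 - 1*11891))/(14727 + 39*(-74))) = √(32990 + (-1704 + (12564 - 11891))/(14727 - 2886)) = √(32990 + (-1704 + 673)/11841) = √(32990 - 1031*1/11841) = √(32990 - 1031/11841) = √(390633559/11841) = √4625491972119/11841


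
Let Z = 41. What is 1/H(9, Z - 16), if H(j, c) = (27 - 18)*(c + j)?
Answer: 1/306 ≈ 0.0032680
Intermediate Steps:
H(j, c) = 9*c + 9*j (H(j, c) = 9*(c + j) = 9*c + 9*j)
1/H(9, Z - 16) = 1/(9*(41 - 16) + 9*9) = 1/(9*25 + 81) = 1/(225 + 81) = 1/306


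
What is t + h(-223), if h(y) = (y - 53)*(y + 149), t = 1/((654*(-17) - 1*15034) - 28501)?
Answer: 1116232871/54653 ≈ 20424.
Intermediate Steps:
t = -1/54653 (t = 1/((-11118 - 15034) - 28501) = 1/(-26152 - 28501) = 1/(-54653) = -1/54653 ≈ -1.8297e-5)
h(y) = (-53 + y)*(149 + y)
t + h(-223) = -1/54653 + (-7897 + (-223)² + 96*(-223)) = -1/54653 + (-7897 + 49729 - 21408) = -1/54653 + 20424 = 1116232871/54653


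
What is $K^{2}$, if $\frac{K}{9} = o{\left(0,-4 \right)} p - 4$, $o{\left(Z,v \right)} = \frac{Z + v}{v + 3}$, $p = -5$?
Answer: $46656$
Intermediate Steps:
$o{\left(Z,v \right)} = \frac{Z + v}{3 + v}$
$K = -216$ ($K = 9 \left(\frac{0 - 4}{3 - 4} \left(-5\right) - 4\right) = 9 \left(\frac{1}{-1} \left(-4\right) \left(-5\right) + \left(-4 + 0\right)\right) = 9 \left(\left(-1\right) \left(-4\right) \left(-5\right) - 4\right) = 9 \left(4 \left(-5\right) - 4\right) = 9 \left(-20 - 4\right) = 9 \left(-24\right) = -216$)
$K^{2} = \left(-216\right)^{2} = 46656$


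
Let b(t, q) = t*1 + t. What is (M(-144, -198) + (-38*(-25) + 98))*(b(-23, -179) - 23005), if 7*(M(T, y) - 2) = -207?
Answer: -23521899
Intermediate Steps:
b(t, q) = 2*t (b(t, q) = t + t = 2*t)
M(T, y) = -193/7 (M(T, y) = 2 + (⅐)*(-207) = 2 - 207/7 = -193/7)
(M(-144, -198) + (-38*(-25) + 98))*(b(-23, -179) - 23005) = (-193/7 + (-38*(-25) + 98))*(2*(-23) - 23005) = (-193/7 + (950 + 98))*(-46 - 23005) = (-193/7 + 1048)*(-23051) = (7143/7)*(-23051) = -23521899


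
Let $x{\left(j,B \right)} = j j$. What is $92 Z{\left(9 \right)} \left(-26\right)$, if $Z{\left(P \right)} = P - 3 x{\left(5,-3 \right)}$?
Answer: $157872$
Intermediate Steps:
$x{\left(j,B \right)} = j^{2}$
$Z{\left(P \right)} = -75 + P$ ($Z{\left(P \right)} = P - 3 \cdot 5^{2} = P - 75 = -75 + P$)
$92 Z{\left(9 \right)} \left(-26\right) = 92 \left(-75 + 9\right) \left(-26\right) = 92 \left(-66\right) \left(-26\right) = \left(-6072\right) \left(-26\right) = 157872$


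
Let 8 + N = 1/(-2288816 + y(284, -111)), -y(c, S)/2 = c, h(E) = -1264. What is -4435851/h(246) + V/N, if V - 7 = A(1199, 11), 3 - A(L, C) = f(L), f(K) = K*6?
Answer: 102031860287307/23150252272 ≈ 4407.4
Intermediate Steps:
y(c, S) = -2*c
f(K) = 6*K
A(L, C) = 3 - 6*L
V = -7184 (V = 7 + (3 - 6*1199) = 7 + (3 - 7194) = 7 - 7191 = -7184)
N = -18315073/2289384 (N = -8 + 1/(-2288816 - 2*284) = -8 + 1/(-2288816 - 568) = -8 + 1/(-2289384) = -8 - 1/2289384 = -18315073/2289384 ≈ -8.0000)
-4435851/h(246) + V/N = -4435851/(-1264) - 7184/(-18315073/2289384) = -4435851*(-1/1264) - 7184*(-2289384/18315073) = 4435851/1264 + 16446934656/18315073 = 102031860287307/23150252272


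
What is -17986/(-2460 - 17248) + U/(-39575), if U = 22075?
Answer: 5534837/15598882 ≈ 0.35482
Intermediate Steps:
-17986/(-2460 - 17248) + U/(-39575) = -17986/(-2460 - 17248) + 22075/(-39575) = -17986/(-19708) + 22075*(-1/39575) = -17986*(-1/19708) - 883/1583 = 8993/9854 - 883/1583 = 5534837/15598882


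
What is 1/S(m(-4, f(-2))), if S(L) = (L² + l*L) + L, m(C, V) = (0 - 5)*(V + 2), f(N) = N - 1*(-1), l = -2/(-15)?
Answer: 3/58 ≈ 0.051724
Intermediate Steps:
l = 2/15 (l = -2*(-1/15) = 2/15 ≈ 0.13333)
f(N) = 1 + N (f(N) = N + 1 = 1 + N)
m(C, V) = -10 - 5*V (m(C, V) = -5*(2 + V) = -10 - 5*V)
S(L) = L² + 17*L/15 (S(L) = (L² + 2*L/15) + L = L² + 17*L/15)
1/S(m(-4, f(-2))) = 1/((-10 - 5*(1 - 2))*(17 + 15*(-10 - 5*(1 - 2)))/15) = 1/((-10 - 5*(-1))*(17 + 15*(-10 - 5*(-1)))/15) = 1/((-10 + 5)*(17 + 15*(-10 + 5))/15) = 1/((1/15)*(-5)*(17 + 15*(-5))) = 1/((1/15)*(-5)*(17 - 75)) = 1/((1/15)*(-5)*(-58)) = 1/(58/3) = 3/58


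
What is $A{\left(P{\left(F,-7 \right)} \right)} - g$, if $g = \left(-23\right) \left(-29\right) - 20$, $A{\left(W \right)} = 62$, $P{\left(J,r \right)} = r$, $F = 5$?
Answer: $-585$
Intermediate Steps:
$g = 647$ ($g = 667 - 20 = 647$)
$A{\left(P{\left(F,-7 \right)} \right)} - g = 62 - 647 = -585$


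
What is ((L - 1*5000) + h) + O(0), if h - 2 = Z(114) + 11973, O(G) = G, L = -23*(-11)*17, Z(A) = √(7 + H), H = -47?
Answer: 11276 + 2*I*√10 ≈ 11276.0 + 6.3246*I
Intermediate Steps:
Z(A) = 2*I*√10 (Z(A) = √(7 - 47) = √(-40) = 2*I*√10)
L = 4301 (L = 253*17 = 4301)
h = 11975 + 2*I*√10 (h = 2 + (2*I*√10 + 11973) = 2 + (11973 + 2*I*√10) = 11975 + 2*I*√10 ≈ 11975.0 + 6.3246*I)
((L - 1*5000) + h) + O(0) = ((4301 - 1*5000) + (11975 + 2*I*√10)) + 0 = ((4301 - 5000) + (11975 + 2*I*√10)) + 0 = (-699 + (11975 + 2*I*√10)) + 0 = (11276 + 2*I*√10) + 0 = 11276 + 2*I*√10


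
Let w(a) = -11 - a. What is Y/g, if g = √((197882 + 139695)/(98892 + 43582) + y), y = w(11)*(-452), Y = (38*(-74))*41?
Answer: -115292*√201899767627642/1417099033 ≈ -1156.0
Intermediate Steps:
Y = -115292 (Y = -2812*41 = -115292)
y = 9944 (y = (-11 - 1*11)*(-452) = (-11 - 11)*(-452) = -22*(-452) = 9944)
g = √201899767627642/142474 (g = √((197882 + 139695)/(98892 + 43582) + 9944) = √(337577/142474 + 9944) = √(1417099033/142474) = √201899767627642/142474 ≈ 99.731)
Y/g = -115292*√201899767627642/1417099033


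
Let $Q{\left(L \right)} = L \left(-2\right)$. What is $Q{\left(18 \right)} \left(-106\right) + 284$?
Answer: $4100$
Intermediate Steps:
$Q{\left(L \right)} = - 2 L$
$Q{\left(18 \right)} \left(-106\right) + 284 = \left(-2\right) 18 \left(-106\right) + 284 = \left(-36\right) \left(-106\right) + 284 = 3816 + 284 = 4100$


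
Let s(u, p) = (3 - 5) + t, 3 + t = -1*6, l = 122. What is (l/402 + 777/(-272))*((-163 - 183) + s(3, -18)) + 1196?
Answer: 2259207/1072 ≈ 2107.5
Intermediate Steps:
t = -9 (t = -3 - 1*6 = -3 - 6 = -9)
s(u, p) = -11 (s(u, p) = (3 - 5) - 9 = -2 - 9 = -11)
(l/402 + 777/(-272))*((-163 - 183) + s(3, -18)) + 1196 = (122/402 + 777/(-272))*((-163 - 183) - 11) + 1196 = (122*(1/402) + 777*(-1/272))*(-346 - 11) + 1196 = (61/201 - 777/272)*(-357) + 1196 = -139585/54672*(-357) + 1196 = 977095/1072 + 1196 = 2259207/1072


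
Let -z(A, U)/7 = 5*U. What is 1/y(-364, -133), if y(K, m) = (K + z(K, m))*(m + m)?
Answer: -1/1141406 ≈ -8.7611e-7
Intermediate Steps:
z(A, U) = -35*U
y(K, m) = 2*m*(K - 35*m) (y(K, m) = (K - 35*m)*(m + m) = (K - 35*m)*(2*m) = 2*m*(K - 35*m))
1/y(-364, -133) = 1/(2*(-133)*(-364 - 35*(-133))) = 1/(2*(-133)*(-364 + 4655)) = 1/(2*(-133)*4291) = 1/(-1141406) = -1/1141406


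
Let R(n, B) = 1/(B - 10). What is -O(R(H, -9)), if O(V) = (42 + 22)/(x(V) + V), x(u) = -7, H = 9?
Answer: 608/67 ≈ 9.0746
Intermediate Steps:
R(n, B) = 1/(-10 + B)
O(V) = 64/(-7 + V) (O(V) = (42 + 22)/(-7 + V) = 64/(-7 + V))
-O(R(H, -9)) = -64/(-7 + 1/(-10 - 9)) = -64/(-7 + 1/(-19)) = -64/(-7 - 1/19) = -64/(-134/19) = -64*(-19)/134 = -1*(-608/67) = 608/67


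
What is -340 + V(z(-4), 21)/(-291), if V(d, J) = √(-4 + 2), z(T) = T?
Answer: -340 - I*√2/291 ≈ -340.0 - 0.0048598*I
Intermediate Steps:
V(d, J) = I*√2 (V(d, J) = √(-2) = I*√2)
-340 + V(z(-4), 21)/(-291) = -340 + (I*√2)/(-291) = -340 - I*√2/291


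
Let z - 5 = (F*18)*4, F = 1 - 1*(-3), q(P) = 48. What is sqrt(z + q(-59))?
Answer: sqrt(341) ≈ 18.466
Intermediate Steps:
F = 4 (F = 1 + 3 = 4)
z = 293 (z = 5 + (4*18)*4 = 5 + 72*4 = 5 + 288 = 293)
sqrt(z + q(-59)) = sqrt(293 + 48) = sqrt(341)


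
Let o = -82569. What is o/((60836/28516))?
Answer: -588634401/15209 ≈ -38703.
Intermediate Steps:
o/((60836/28516)) = -82569/(60836/28516) = -82569/(60836*(1/28516)) = -82569/15209/7129 = -82569*7129/15209 = -588634401/15209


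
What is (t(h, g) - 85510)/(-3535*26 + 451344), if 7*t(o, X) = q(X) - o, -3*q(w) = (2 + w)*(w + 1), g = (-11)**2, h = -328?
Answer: -301622/1258019 ≈ -0.23976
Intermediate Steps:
g = 121
q(w) = -(1 + w)*(2 + w)/3 (q(w) = -(2 + w)*(w + 1)/3 = -(2 + w)*(1 + w)/3 = -(1 + w)*(2 + w)/3)
t(o, X) = -2/21 - X/7 - o/7 - X**2/21 (t(o, X) = ((-2/3 - X - X**2/3) - o)/7 = (-2/3 - X - o - X**2/3)/7 = -2/21 - X/7 - o/7 - X**2/21)
(t(h, g) - 85510)/(-3535*26 + 451344) = ((-2/21 - 1/7*121 - 1/7*(-328) - 1/21*121**2) - 85510)/(-3535*26 + 451344) = ((-2/21 - 121/7 + 328/7 - 1/21*14641) - 85510)/(-91910 + 451344) = ((-2/21 - 121/7 + 328/7 - 14641/21) - 85510)/359434 = (-4674/7 - 85510)*(1/359434) = -603244/7*1/359434 = -301622/1258019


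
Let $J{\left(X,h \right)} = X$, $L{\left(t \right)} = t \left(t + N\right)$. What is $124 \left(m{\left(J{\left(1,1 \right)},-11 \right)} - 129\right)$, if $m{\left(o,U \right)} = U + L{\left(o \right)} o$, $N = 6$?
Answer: $-16492$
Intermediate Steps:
$L{\left(t \right)} = t \left(6 + t\right)$ ($L{\left(t \right)} = t \left(t + 6\right) = t \left(6 + t\right)$)
$m{\left(o,U \right)} = U + o^{2} \left(6 + o\right)$ ($m{\left(o,U \right)} = U + o \left(6 + o\right) o = U + o^{2} \left(6 + o\right)$)
$124 \left(m{\left(J{\left(1,1 \right)},-11 \right)} - 129\right) = 124 \left(\left(-11 + 1^{2} \left(6 + 1\right)\right) - 129\right) = 124 \left(\left(-11 + 1 \cdot 7\right) - 129\right) = 124 \left(\left(-11 + 7\right) - 129\right) = 124 \left(-4 - 129\right) = 124 \left(-133\right) = -16492$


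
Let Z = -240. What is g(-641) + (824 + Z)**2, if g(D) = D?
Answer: 340415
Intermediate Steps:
g(-641) + (824 + Z)**2 = -641 + (824 - 240)**2 = -641 + 584**2 = -641 + 341056 = 340415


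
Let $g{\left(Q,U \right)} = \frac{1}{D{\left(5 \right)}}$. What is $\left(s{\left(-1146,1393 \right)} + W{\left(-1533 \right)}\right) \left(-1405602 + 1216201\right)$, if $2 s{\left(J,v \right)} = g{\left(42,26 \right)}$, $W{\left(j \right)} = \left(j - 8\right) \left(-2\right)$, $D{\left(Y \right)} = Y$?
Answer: $- \frac{5837528221}{10} \approx -5.8375 \cdot 10^{8}$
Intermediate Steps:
$g{\left(Q,U \right)} = \frac{1}{5}$
$W{\left(j \right)} = 16 - 2 j$ ($W{\left(j \right)} = \left(-8 + j\right) \left(-2\right) = 16 - 2 j$)
$s{\left(J,v \right)} = \frac{1}{10}$ ($s{\left(J,v \right)} = \frac{1}{2} \cdot \frac{1}{5} = \frac{1}{10}$)
$\left(s{\left(-1146,1393 \right)} + W{\left(-1533 \right)}\right) \left(-1405602 + 1216201\right) = \left(\frac{1}{10} + \left(16 - -3066\right)\right) \left(-1405602 + 1216201\right) = \left(\frac{1}{10} + \left(16 + 3066\right)\right) \left(-189401\right) = \left(\frac{1}{10} + 3082\right) \left(-189401\right) = \frac{30821}{10} \left(-189401\right) = - \frac{5837528221}{10}$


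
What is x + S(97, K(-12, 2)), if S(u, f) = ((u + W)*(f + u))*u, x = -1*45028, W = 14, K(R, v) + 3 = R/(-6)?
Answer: 988604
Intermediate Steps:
K(R, v) = -3 - R/6 (K(R, v) = -3 + R/(-6) = -3 + R*(-⅙) = -3 - R/6)
x = -45028
S(u, f) = u*(14 + u)*(f + u) (S(u, f) = ((u + 14)*(f + u))*u = ((14 + u)*(f + u))*u = u*(14 + u)*(f + u))
x + S(97, K(-12, 2)) = -45028 + 97*(97² + 14*(-3 - ⅙*(-12)) + 14*97 + (-3 - ⅙*(-12))*97) = -45028 + 97*(9409 + 14*(-3 + 2) + 1358 + (-3 + 2)*97) = -45028 + 97*(9409 + 14*(-1) + 1358 - 1*97) = -45028 + 97*(9409 - 14 + 1358 - 97) = -45028 + 97*10656 = -45028 + 1033632 = 988604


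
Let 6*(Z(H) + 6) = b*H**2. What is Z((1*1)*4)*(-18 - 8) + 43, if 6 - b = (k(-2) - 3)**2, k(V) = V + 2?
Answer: 407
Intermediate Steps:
k(V) = 2 + V
b = -3 (b = 6 - ((2 - 2) - 3)**2 = 6 - (0 - 3)**2 = 6 - 1*(-3)**2 = 6 - 1*9 = 6 - 9 = -3)
Z(H) = -6 - H**2/2 (Z(H) = -6 + (-3*H**2)/6 = -6 - H**2/2)
Z((1*1)*4)*(-18 - 8) + 43 = (-6 - ((1*1)*4)**2/2)*(-18 - 8) + 43 = (-6 - (1*4)**2/2)*(-26) + 43 = (-6 - 1/2*4**2)*(-26) + 43 = (-6 - 1/2*16)*(-26) + 43 = (-6 - 8)*(-26) + 43 = -14*(-26) + 43 = 364 + 43 = 407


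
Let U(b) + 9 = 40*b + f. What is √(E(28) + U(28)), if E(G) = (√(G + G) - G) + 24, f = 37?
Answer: √(1144 + 2*√14) ≈ 33.934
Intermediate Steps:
U(b) = 28 + 40*b (U(b) = -9 + (40*b + 37) = -9 + (37 + 40*b) = 28 + 40*b)
E(G) = 24 - G + √2*√G (E(G) = (√(2*G) - G) + 24 = (√2*√G - G) + 24 = (-G + √2*√G) + 24 = 24 - G + √2*√G)
√(E(28) + U(28)) = √((24 - 1*28 + √2*√28) + (28 + 40*28)) = √((24 - 28 + √2*(2*√7)) + (28 + 1120)) = √((24 - 28 + 2*√14) + 1148) = √((-4 + 2*√14) + 1148) = √(1144 + 2*√14)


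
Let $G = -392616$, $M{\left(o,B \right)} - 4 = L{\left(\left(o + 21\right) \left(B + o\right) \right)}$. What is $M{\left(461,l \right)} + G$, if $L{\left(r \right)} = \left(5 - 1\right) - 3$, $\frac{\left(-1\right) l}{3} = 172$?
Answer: $-392611$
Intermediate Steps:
$l = -516$ ($l = \left(-3\right) 172 = -516$)
$L{\left(r \right)} = 1$ ($L{\left(r \right)} = 4 - 3 = 1$)
$M{\left(o,B \right)} = 5$ ($M{\left(o,B \right)} = 4 + 1 = 5$)
$M{\left(461,l \right)} + G = 5 - 392616 = -392611$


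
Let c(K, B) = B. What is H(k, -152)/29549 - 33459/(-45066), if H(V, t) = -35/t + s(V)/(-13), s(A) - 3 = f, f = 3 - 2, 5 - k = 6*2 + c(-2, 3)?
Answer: 325604127853/438558457064 ≈ 0.74244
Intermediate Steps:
k = -10 (k = 5 - (6*2 + 3) = 5 - (12 + 3) = 5 - 1*15 = 5 - 15 = -10)
f = 1
s(A) = 4 (s(A) = 3 + 1 = 4)
H(V, t) = -4/13 - 35/t (H(V, t) = -35/t + 4/(-13) = -35/t + 4*(-1/13) = -35/t - 4/13 = -4/13 - 35/t)
H(k, -152)/29549 - 33459/(-45066) = (-4/13 - 35/(-152))/29549 - 33459/(-45066) = (-4/13 - 35*(-1/152))*(1/29549) - 33459*(-1/45066) = (-4/13 + 35/152)*(1/29549) + 11153/15022 = -153/1976*1/29549 + 11153/15022 = -153/58388824 + 11153/15022 = 325604127853/438558457064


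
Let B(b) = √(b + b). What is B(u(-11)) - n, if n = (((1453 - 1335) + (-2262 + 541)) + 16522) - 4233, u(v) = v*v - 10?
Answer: -10686 + √222 ≈ -10671.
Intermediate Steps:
u(v) = -10 + v² (u(v) = v² - 10 = -10 + v²)
B(b) = √2*√b (B(b) = √(2*b) = √2*√b)
n = 10686 (n = ((118 - 1721) + 16522) - 4233 = (-1603 + 16522) - 4233 = 14919 - 4233 = 10686)
B(u(-11)) - n = √2*√(-10 + (-11)²) - 1*10686 = √2*√(-10 + 121) - 10686 = √2*√111 - 10686 = √222 - 10686 = -10686 + √222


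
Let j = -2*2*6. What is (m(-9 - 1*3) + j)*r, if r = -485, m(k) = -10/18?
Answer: 107185/9 ≈ 11909.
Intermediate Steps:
m(k) = -5/9 (m(k) = -10*1/18 = -5/9)
j = -24 (j = -4*6 = -24)
(m(-9 - 1*3) + j)*r = (-5/9 - 24)*(-485) = -221/9*(-485) = 107185/9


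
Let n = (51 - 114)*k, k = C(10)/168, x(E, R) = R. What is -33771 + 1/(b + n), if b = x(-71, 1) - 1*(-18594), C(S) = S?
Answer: -2511380411/74365 ≈ -33771.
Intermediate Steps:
k = 5/84 (k = 10/168 = 10*(1/168) = 5/84 ≈ 0.059524)
b = 18595 (b = 1 - 1*(-18594) = 1 + 18594 = 18595)
n = -15/4 (n = (51 - 114)*(5/84) = -63*5/84 = -15/4 ≈ -3.7500)
-33771 + 1/(b + n) = -33771 + 1/(18595 - 15/4) = -33771 + 1/(74365/4) = -33771 + 4/74365 = -2511380411/74365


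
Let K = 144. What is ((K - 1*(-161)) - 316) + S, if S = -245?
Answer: -256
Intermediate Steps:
((K - 1*(-161)) - 316) + S = ((144 - 1*(-161)) - 316) - 245 = ((144 + 161) - 316) - 245 = (305 - 316) - 245 = -11 - 245 = -256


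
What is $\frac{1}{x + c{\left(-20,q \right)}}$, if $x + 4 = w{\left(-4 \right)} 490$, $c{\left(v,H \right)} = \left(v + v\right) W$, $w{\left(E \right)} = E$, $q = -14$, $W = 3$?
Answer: $- \frac{1}{2084} \approx -0.00047985$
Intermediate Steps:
$c{\left(v,H \right)} = 6 v$ ($c{\left(v,H \right)} = \left(v + v\right) 3 = 2 v 3 = 6 v$)
$x = -1964$ ($x = -4 - 1960 = -1964$)
$\frac{1}{x + c{\left(-20,q \right)}} = \frac{1}{-1964 + 6 \left(-20\right)} = \frac{1}{-1964 - 120} = \frac{1}{-2084} = - \frac{1}{2084}$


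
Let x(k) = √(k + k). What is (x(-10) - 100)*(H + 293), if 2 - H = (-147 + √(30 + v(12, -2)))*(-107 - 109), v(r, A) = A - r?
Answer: 3059300 - 61186*I*√5 ≈ 3.0593e+6 - 1.3682e+5*I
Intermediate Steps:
H = -30886 (H = 2 - (-147 + √(30 + (-2 - 1*12)))*(-107 - 109) = 2 - (-147 + √(30 + (-2 - 12)))*(-216) = 2 - (-147 + √(30 - 14))*(-216) = 2 - (-147 + √16)*(-216) = 2 - (-147 + 4)*(-216) = 2 - (-143)*(-216) = 2 - 1*30888 = 2 - 30888 = -30886)
x(k) = √2*√k (x(k) = √(2*k) = √2*√k)
(x(-10) - 100)*(H + 293) = (√2*√(-10) - 100)*(-30886 + 293) = (√2*(I*√10) - 100)*(-30593) = (2*I*√5 - 100)*(-30593) = (-100 + 2*I*√5)*(-30593) = 3059300 - 61186*I*√5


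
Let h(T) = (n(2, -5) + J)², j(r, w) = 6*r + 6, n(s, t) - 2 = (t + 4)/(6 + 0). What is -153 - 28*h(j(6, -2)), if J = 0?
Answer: -2224/9 ≈ -247.11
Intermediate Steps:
n(s, t) = 8/3 + t/6 (n(s, t) = 2 + (t + 4)/(6 + 0) = 2 + (4 + t)/6 = 2 + (4 + t)*(⅙) = 2 + (⅔ + t/6) = 8/3 + t/6)
j(r, w) = 6 + 6*r
h(T) = 121/36 (h(T) = ((8/3 + (⅙)*(-5)) + 0)² = ((8/3 - ⅚) + 0)² = (11/6 + 0)² = (11/6)² = 121/36)
-153 - 28*h(j(6, -2)) = -153 - 28*121/36 = -153 - 847/9 = -2224/9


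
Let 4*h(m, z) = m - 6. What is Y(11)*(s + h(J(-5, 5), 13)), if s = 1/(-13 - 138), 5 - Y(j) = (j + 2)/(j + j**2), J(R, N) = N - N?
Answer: -294385/39864 ≈ -7.3847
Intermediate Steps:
J(R, N) = 0
h(m, z) = -3/2 + m/4 (h(m, z) = (m - 6)/4 = (-6 + m)/4 = -3/2 + m/4)
Y(j) = 5 - (2 + j)/(j + j**2) (Y(j) = 5 - (j + 2)/(j + j**2) = 5 - (2 + j)/(j + j**2))
s = -1/151 (s = 1/(-151) = -1/151 ≈ -0.0066225)
Y(11)*(s + h(J(-5, 5), 13)) = ((-2 + 4*11 + 5*11**2)/(11*(1 + 11)))*(-1/151 + (-3/2 + (1/4)*0)) = ((1/11)*(-2 + 44 + 5*121)/12)*(-1/151 + (-3/2 + 0)) = ((1/11)*(1/12)*(-2 + 44 + 605))*(-1/151 - 3/2) = ((1/11)*(1/12)*647)*(-455/302) = (647/132)*(-455/302) = -294385/39864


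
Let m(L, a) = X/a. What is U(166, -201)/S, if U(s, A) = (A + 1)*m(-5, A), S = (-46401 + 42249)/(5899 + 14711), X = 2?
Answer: -114500/11591 ≈ -9.8784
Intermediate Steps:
S = -692/3435 (S = -4152/20610 = -4152*1/20610 = -692/3435 ≈ -0.20146)
m(L, a) = 2/a
U(s, A) = 2*(1 + A)/A (U(s, A) = (A + 1)*(2/A) = (1 + A)*(2/A) = 2*(1 + A)/A)
U(166, -201)/S = (2 + 2/(-201))/(-692/3435) = (2 + 2*(-1/201))*(-3435/692) = (2 - 2/201)*(-3435/692) = (400/201)*(-3435/692) = -114500/11591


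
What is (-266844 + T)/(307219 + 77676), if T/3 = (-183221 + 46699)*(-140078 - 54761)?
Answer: 15959832606/76979 ≈ 2.0733e+5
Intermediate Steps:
T = 79799429874 (T = 3*((-183221 + 46699)*(-140078 - 54761)) = 3*(-136522*(-194839)) = 3*26599809958 = 79799429874)
(-266844 + T)/(307219 + 77676) = (-266844 + 79799429874)/(307219 + 77676) = 79799163030/384895 = 79799163030*(1/384895) = 15959832606/76979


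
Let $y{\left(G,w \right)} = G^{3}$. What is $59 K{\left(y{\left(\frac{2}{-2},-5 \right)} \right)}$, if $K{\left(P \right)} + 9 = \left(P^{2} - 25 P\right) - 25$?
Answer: $-472$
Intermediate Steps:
$K{\left(P \right)} = -34 + P^{2} - 25 P$ ($K{\left(P \right)} = -9 - \left(25 - P^{2} + 25 P\right) = -34 + P^{2} - 25 P$)
$59 K{\left(y{\left(\frac{2}{-2},-5 \right)} \right)} = 59 \left(-34 + \left(\left(\frac{2}{-2}\right)^{3}\right)^{2} - 25 \left(\frac{2}{-2}\right)^{3}\right) = 59 \left(-34 + \left(\left(2 \left(- \frac{1}{2}\right)\right)^{3}\right)^{2} - 25 \left(2 \left(- \frac{1}{2}\right)\right)^{3}\right) = 59 \left(-34 + \left(\left(-1\right)^{3}\right)^{2} - 25 \left(-1\right)^{3}\right) = 59 \left(-34 + \left(-1\right)^{2} - -25\right) = 59 \left(-34 + 1 + 25\right) = 59 \left(-8\right) = -472$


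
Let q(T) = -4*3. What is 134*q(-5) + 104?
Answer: -1504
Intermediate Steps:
q(T) = -12
134*q(-5) + 104 = 134*(-12) + 104 = -1608 + 104 = -1504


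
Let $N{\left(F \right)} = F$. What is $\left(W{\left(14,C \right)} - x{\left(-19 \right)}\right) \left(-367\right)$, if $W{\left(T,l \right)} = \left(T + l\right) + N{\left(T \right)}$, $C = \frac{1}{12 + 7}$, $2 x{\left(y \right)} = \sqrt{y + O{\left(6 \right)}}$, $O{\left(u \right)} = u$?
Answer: $- \frac{195611}{19} + \frac{367 i \sqrt{13}}{2} \approx -10295.0 + 661.62 i$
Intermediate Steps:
$x{\left(y \right)} = \frac{\sqrt{6 + y}}{2}$ ($x{\left(y \right)} = \frac{\sqrt{y + 6}}{2} = \frac{\sqrt{6 + y}}{2}$)
$C = \frac{1}{19} \approx 0.052632$
$W{\left(T,l \right)} = l + 2 T$ ($W{\left(T,l \right)} = \left(T + l\right) + T = l + 2 T$)
$\left(W{\left(14,C \right)} - x{\left(-19 \right)}\right) \left(-367\right) = \left(\left(\frac{1}{19} + 2 \cdot 14\right) - \frac{\sqrt{6 - 19}}{2}\right) \left(-367\right) = \left(\left(\frac{1}{19} + 28\right) - \frac{\sqrt{-13}}{2}\right) \left(-367\right) = \left(\frac{533}{19} - \frac{i \sqrt{13}}{2}\right) \left(-367\right) = - \frac{195611}{19} + \frac{367 i \sqrt{13}}{2}$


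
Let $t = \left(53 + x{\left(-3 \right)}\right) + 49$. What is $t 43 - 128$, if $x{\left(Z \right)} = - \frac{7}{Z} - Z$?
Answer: $\frac{13462}{3} \approx 4487.3$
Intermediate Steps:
$x{\left(Z \right)} = - Z - \frac{7}{Z}$
$t = \frac{322}{3}$ ($t = \left(53 - \left(-3 + \frac{7}{-3}\right)\right) + 49 = \left(53 + \left(3 - - \frac{7}{3}\right)\right) + 49 = \left(53 + \left(3 + \frac{7}{3}\right)\right) + 49 = \left(53 + \frac{16}{3}\right) + 49 = \frac{175}{3} + 49 = \frac{322}{3} \approx 107.33$)
$t 43 - 128 = \frac{322}{3} \cdot 43 - 128 = \frac{13846}{3} - 128 = \frac{13462}{3}$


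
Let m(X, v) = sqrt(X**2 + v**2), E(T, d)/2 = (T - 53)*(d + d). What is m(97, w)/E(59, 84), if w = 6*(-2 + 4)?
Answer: sqrt(9553)/2016 ≈ 0.048482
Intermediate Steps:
E(T, d) = 4*d*(-53 + T) (E(T, d) = 2*((T - 53)*(d + d)) = 2*((-53 + T)*(2*d)) = 2*(2*d*(-53 + T)) = 4*d*(-53 + T))
w = 12 (w = 6*2 = 12)
m(97, w)/E(59, 84) = sqrt(97**2 + 12**2)/((4*84*(-53 + 59))) = sqrt(9409 + 144)/((4*84*6)) = sqrt(9553)/2016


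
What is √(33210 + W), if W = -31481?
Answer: √1729 ≈ 41.581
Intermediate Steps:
√(33210 + W) = √(33210 - 31481) = √1729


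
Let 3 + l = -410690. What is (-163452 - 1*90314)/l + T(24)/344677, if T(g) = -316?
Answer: 1105538286/1791853559 ≈ 0.61698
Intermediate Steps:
l = -410693 (l = -3 - 410690 = -410693)
(-163452 - 1*90314)/l + T(24)/344677 = (-163452 - 1*90314)/(-410693) - 316/344677 = (-163452 - 90314)*(-1/410693) - 316*1/344677 = -253766*(-1/410693) - 4/4363 = 253766/410693 - 4/4363 = 1105538286/1791853559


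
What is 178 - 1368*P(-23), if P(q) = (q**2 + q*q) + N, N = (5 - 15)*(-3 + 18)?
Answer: -1241966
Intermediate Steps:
N = -150 (N = -10*15 = -150)
P(q) = -150 + 2*q**2 (P(q) = (q**2 + q*q) - 150 = (q**2 + q**2) - 150 = 2*q**2 - 150 = -150 + 2*q**2)
178 - 1368*P(-23) = 178 - 1368*(-150 + 2*(-23)**2) = 178 - 1368*(-150 + 2*529) = 178 - 1368*(-150 + 1058) = 178 - 1368*908 = 178 - 1242144 = -1241966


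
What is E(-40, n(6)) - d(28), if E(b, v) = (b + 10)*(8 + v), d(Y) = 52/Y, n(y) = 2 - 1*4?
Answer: -1273/7 ≈ -181.86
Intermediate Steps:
n(y) = -2 (n(y) = 2 - 4 = -2)
E(b, v) = (8 + v)*(10 + b) (E(b, v) = (10 + b)*(8 + v) = (8 + v)*(10 + b))
E(-40, n(6)) - d(28) = (80 + 8*(-40) + 10*(-2) - 40*(-2)) - 52/28 = (80 - 320 - 20 + 80) - 52/28 = -180 - 1*13/7 = -180 - 13/7 = -1273/7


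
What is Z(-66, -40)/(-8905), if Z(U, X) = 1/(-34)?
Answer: 1/302770 ≈ 3.3028e-6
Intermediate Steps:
Z(U, X) = -1/34
Z(-66, -40)/(-8905) = -1/34/(-8905) = -1/34*(-1/8905) = 1/302770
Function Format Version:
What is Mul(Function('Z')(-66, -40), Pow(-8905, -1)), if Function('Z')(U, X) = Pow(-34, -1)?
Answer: Rational(1, 302770) ≈ 3.3028e-6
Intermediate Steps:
Function('Z')(U, X) = Rational(-1, 34)
Mul(Function('Z')(-66, -40), Pow(-8905, -1)) = Mul(Rational(-1, 34), Pow(-8905, -1)) = Mul(Rational(-1, 34), Rational(-1, 8905)) = Rational(1, 302770)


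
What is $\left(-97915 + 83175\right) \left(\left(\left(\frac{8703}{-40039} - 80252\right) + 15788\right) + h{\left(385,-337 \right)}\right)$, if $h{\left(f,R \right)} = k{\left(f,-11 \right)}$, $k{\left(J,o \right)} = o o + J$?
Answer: $\frac{37746531978100}{40039} \approx 9.4274 \cdot 10^{8}$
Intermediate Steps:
$k{\left(J,o \right)} = J + o^{2}$ ($k{\left(J,o \right)} = o^{2} + J = J + o^{2}$)
$h{\left(f,R \right)} = 121 + f$ ($h{\left(f,R \right)} = f + \left(-11\right)^{2} = f + 121 = 121 + f$)
$\left(-97915 + 83175\right) \left(\left(\left(\frac{8703}{-40039} - 80252\right) + 15788\right) + h{\left(385,-337 \right)}\right) = \left(-97915 + 83175\right) \left(\left(\left(\frac{8703}{-40039} - 80252\right) + 15788\right) + \left(121 + 385\right)\right) = - 14740 \left(\left(\left(8703 \left(- \frac{1}{40039}\right) - 80252\right) + 15788\right) + 506\right) = - 14740 \left(\left(\left(- \frac{8703}{40039} - 80252\right) + 15788\right) + 506\right) = - 14740 \left(\left(- \frac{3213218531}{40039} + 15788\right) + 506\right) = - 14740 \left(- \frac{2581082799}{40039} + 506\right) = \left(-14740\right) \left(- \frac{2560823065}{40039}\right) = \frac{37746531978100}{40039}$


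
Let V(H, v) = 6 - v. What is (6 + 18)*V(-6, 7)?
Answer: -24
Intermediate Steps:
(6 + 18)*V(-6, 7) = (6 + 18)*(6 - 1*7) = 24*(6 - 7) = 24*(-1) = -24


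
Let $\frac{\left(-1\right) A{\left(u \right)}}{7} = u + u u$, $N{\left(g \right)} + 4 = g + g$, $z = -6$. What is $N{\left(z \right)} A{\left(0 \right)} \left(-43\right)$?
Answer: $0$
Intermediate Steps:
$N{\left(g \right)} = -4 + 2 g$ ($N{\left(g \right)} = -4 + \left(g + g\right) = -4 + 2 g$)
$A{\left(u \right)} = - 7 u - 7 u^{2}$ ($A{\left(u \right)} = - 7 \left(u + u u\right) = - 7 \left(u + u^{2}\right) = - 7 u - 7 u^{2}$)
$N{\left(z \right)} A{\left(0 \right)} \left(-43\right) = \left(-4 + 2 \left(-6\right)\right) \left(\left(-7\right) 0 \left(1 + 0\right)\right) \left(-43\right) = \left(-4 - 12\right) \left(\left(-7\right) 0 \cdot 1\right) \left(-43\right) = \left(-16\right) 0 \left(-43\right) = 0 \left(-43\right) = 0$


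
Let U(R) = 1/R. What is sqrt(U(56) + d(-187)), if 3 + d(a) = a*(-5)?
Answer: sqrt(730702)/28 ≈ 30.529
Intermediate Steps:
d(a) = -3 - 5*a (d(a) = -3 + a*(-5) = -3 - 5*a)
sqrt(U(56) + d(-187)) = sqrt(1/56 + (-3 - 5*(-187))) = sqrt(1/56 + (-3 + 935)) = sqrt(1/56 + 932) = sqrt(52193/56) = sqrt(730702)/28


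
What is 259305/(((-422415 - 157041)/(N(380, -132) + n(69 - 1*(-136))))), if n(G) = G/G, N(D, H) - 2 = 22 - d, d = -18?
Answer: -3716705/193152 ≈ -19.242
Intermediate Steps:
N(D, H) = 42 (N(D, H) = 2 + (22 - 1*(-18)) = 2 + (22 + 18) = 2 + 40 = 42)
n(G) = 1
259305/(((-422415 - 157041)/(N(380, -132) + n(69 - 1*(-136))))) = 259305/(((-422415 - 157041)/(42 + 1))) = 259305/((-579456/43)) = 259305/((-579456*1/43)) = 259305/(-579456/43) = 259305*(-43/579456) = -3716705/193152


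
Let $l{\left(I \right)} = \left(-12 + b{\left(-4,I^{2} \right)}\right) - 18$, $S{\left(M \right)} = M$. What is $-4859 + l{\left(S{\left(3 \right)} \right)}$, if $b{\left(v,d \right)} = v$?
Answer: $-4893$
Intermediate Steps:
$l{\left(I \right)} = -34$ ($l{\left(I \right)} = \left(-12 - 4\right) - 18 = -16 - 18 = -34$)
$-4859 + l{\left(S{\left(3 \right)} \right)} = -4859 - 34 = -4893$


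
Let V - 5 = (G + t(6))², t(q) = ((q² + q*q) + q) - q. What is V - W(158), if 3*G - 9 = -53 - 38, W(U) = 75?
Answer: 17326/9 ≈ 1925.1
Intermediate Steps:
t(q) = 2*q² (t(q) = ((q² + q²) + q) - q = (2*q² + q) - q = (q + 2*q²) - q = 2*q²)
G = -82/3 (G = 3 + (-53 - 38)/3 = 3 + (⅓)*(-91) = 3 - 91/3 = -82/3 ≈ -27.333)
V = 18001/9 (V = 5 + (-82/3 + 2*6²)² = 5 + (-82/3 + 2*36)² = 5 + (-82/3 + 72)² = 5 + (134/3)² = 5 + 17956/9 = 18001/9 ≈ 2000.1)
V - W(158) = 18001/9 - 1*75 = 18001/9 - 75 = 17326/9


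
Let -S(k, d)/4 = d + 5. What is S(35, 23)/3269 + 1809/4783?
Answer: 768275/2233661 ≈ 0.34395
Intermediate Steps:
S(k, d) = -20 - 4*d (S(k, d) = -4*(d + 5) = -4*(5 + d) = -20 - 4*d)
S(35, 23)/3269 + 1809/4783 = (-20 - 4*23)/3269 + 1809/4783 = (-20 - 92)*(1/3269) + 1809*(1/4783) = -112*1/3269 + 1809/4783 = -16/467 + 1809/4783 = 768275/2233661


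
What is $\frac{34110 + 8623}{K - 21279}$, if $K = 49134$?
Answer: $\frac{42733}{27855} \approx 1.5341$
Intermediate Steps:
$\frac{34110 + 8623}{K - 21279} = \frac{34110 + 8623}{49134 - 21279} = \frac{42733}{27855}$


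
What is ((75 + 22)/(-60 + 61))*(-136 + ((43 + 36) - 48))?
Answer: -10185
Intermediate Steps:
((75 + 22)/(-60 + 61))*(-136 + ((43 + 36) - 48)) = (97/1)*(-136 + (79 - 48)) = (97*1)*(-136 + 31) = 97*(-105) = -10185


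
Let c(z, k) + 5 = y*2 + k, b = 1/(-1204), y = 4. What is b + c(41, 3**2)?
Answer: 14447/1204 ≈ 11.999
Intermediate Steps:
b = -1/1204 ≈ -0.00083056
c(z, k) = 3 + k (c(z, k) = -5 + (4*2 + k) = -5 + (8 + k) = 3 + k)
b + c(41, 3**2) = -1/1204 + (3 + 3**2) = -1/1204 + (3 + 9) = -1/1204 + 12 = 14447/1204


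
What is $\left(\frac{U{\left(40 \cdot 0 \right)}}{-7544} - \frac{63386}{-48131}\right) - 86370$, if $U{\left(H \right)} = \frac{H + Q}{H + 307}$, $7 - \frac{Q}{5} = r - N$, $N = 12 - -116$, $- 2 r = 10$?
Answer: $- \frac{2406917740081093}{27867945262} \approx -86369.0$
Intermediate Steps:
$r = -5$ ($r = \left(- \frac{1}{2}\right) 10 = -5$)
$N = 128$ ($N = 12 + 116 = 128$)
$Q = 700$ ($Q = 35 - 5 \left(-5 - 128\right) = 35 - -665 = 35 + 665 = 700$)
$U{\left(H \right)} = \frac{700 + H}{307 + H}$ ($U{\left(H \right)} = \frac{H + 700}{H + 307} = \frac{700 + H}{307 + H}$)
$\left(\frac{U{\left(40 \cdot 0 \right)}}{-7544} - \frac{63386}{-48131}\right) - 86370 = \left(\frac{\frac{1}{307 + 40 \cdot 0} \left(700 + 40 \cdot 0\right)}{-7544} - \frac{63386}{-48131}\right) - 86370 = \left(\frac{700 + 0}{307 + 0} \left(- \frac{1}{7544}\right) - - \frac{63386}{48131}\right) - 86370 = \left(\frac{1}{307} \cdot 700 \left(- \frac{1}{7544}\right) + \frac{63386}{48131}\right) - 86370 = \left(\frac{700}{307} \left(- \frac{1}{7544}\right) + \frac{63386}{48131}\right) - 86370 = \left(- \frac{175}{579002} + \frac{63386}{48131}\right) - 86370 = \frac{36692197847}{27867945262} - 86370 = - \frac{2406917740081093}{27867945262}$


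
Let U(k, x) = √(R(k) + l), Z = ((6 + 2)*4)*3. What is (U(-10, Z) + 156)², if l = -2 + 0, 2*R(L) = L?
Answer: (156 + I*√7)² ≈ 24329.0 + 825.47*I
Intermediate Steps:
R(L) = L/2
l = -2
Z = 96 (Z = (8*4)*3 = 32*3 = 96)
U(k, x) = √(-2 + k/2) (U(k, x) = √(k/2 - 2) = √(-2 + k/2))
(U(-10, Z) + 156)² = (√(-8 + 2*(-10))/2 + 156)² = (√(-8 - 20)/2 + 156)² = (√(-28)/2 + 156)² = ((2*I*√7)/2 + 156)² = (I*√7 + 156)² = (156 + I*√7)²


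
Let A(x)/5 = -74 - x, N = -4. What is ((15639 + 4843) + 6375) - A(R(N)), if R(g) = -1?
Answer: 27222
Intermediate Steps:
A(x) = -370 - 5*x (A(x) = 5*(-74 - x) = -370 - 5*x)
((15639 + 4843) + 6375) - A(R(N)) = ((15639 + 4843) + 6375) - (-370 - 5*(-1)) = (20482 + 6375) - (-370 + 5) = 26857 - 1*(-365) = 26857 + 365 = 27222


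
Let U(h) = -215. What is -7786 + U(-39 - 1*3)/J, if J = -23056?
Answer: -179513801/23056 ≈ -7786.0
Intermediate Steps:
-7786 + U(-39 - 1*3)/J = -7786 - 215/(-23056) = -7786 - 215*(-1/23056) = -7786 + 215/23056 = -179513801/23056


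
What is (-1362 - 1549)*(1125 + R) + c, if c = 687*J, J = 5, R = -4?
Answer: -3259796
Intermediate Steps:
c = 3435 (c = 687*5 = 3435)
(-1362 - 1549)*(1125 + R) + c = (-1362 - 1549)*(1125 - 4) + 3435 = -2911*1121 + 3435 = -3263231 + 3435 = -3259796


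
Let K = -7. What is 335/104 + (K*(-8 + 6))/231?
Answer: 11263/3432 ≈ 3.2818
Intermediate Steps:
335/104 + (K*(-8 + 6))/231 = 335/104 - 7*(-8 + 6)/231 = 335*(1/104) - 7*(-2)*(1/231) = 335/104 + 14*(1/231) = 335/104 + 2/33 = 11263/3432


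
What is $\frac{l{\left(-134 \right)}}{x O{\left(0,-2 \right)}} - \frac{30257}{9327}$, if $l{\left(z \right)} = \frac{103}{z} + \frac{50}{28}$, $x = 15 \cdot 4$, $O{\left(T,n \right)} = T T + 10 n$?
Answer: $- \frac{5677696193}{1749745200} \approx -3.2449$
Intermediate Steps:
$O{\left(T,n \right)} = T^{2} + 10 n$
$x = 60$
$l{\left(z \right)} = \frac{25}{14} + \frac{103}{z}$ ($l{\left(z \right)} = \frac{103}{z} + 50 \cdot \frac{1}{28} = \frac{103}{z} + \frac{25}{14} = \frac{25}{14} + \frac{103}{z}$)
$\frac{l{\left(-134 \right)}}{x O{\left(0,-2 \right)}} - \frac{30257}{9327} = \frac{\frac{25}{14} + \frac{103}{-134}}{60 \left(0^{2} + 10 \left(-2\right)\right)} - \frac{30257}{9327} = \frac{\frac{25}{14} + 103 \left(- \frac{1}{134}\right)}{60 \left(0 - 20\right)} - \frac{30257}{9327} = \frac{\frac{25}{14} - \frac{103}{134}}{60 \left(-20\right)} - \frac{30257}{9327} = \frac{477}{469 \left(-1200\right)} - \frac{30257}{9327} = \frac{477}{469} \left(- \frac{1}{1200}\right) - \frac{30257}{9327} = - \frac{159}{187600} - \frac{30257}{9327} = - \frac{5677696193}{1749745200}$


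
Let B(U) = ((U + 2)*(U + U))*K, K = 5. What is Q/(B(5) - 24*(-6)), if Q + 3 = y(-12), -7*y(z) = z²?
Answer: -165/3458 ≈ -0.047715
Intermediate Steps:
y(z) = -z²/7
B(U) = 10*U*(2 + U) (B(U) = ((U + 2)*(U + U))*5 = ((2 + U)*(2*U))*5 = (2*U*(2 + U))*5 = 10*U*(2 + U))
Q = -165/7 (Q = -3 - ⅐*(-12)² = -3 - ⅐*144 = -3 - 144/7 = -165/7 ≈ -23.571)
Q/(B(5) - 24*(-6)) = -165/(7*(10*5*(2 + 5) - 24*(-6))) = -165/(7*(10*5*7 + 144)) = -165/(7*(350 + 144)) = -165/7/494 = -165/7*1/494 = -165/3458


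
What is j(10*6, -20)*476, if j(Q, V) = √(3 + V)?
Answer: 476*I*√17 ≈ 1962.6*I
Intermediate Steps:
j(10*6, -20)*476 = √(3 - 20)*476 = √(-17)*476 = (I*√17)*476 = 476*I*√17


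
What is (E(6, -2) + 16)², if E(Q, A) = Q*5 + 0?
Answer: 2116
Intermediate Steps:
E(Q, A) = 5*Q (E(Q, A) = 5*Q + 0 = 5*Q)
(E(6, -2) + 16)² = (5*6 + 16)² = (30 + 16)² = 46² = 2116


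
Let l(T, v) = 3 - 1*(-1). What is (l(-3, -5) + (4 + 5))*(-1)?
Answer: -13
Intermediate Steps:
l(T, v) = 4 (l(T, v) = 3 + 1 = 4)
(l(-3, -5) + (4 + 5))*(-1) = (4 + (4 + 5))*(-1) = (4 + 9)*(-1) = 13*(-1) = -13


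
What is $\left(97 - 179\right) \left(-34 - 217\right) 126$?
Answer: $2593332$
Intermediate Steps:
$\left(97 - 179\right) \left(-34 - 217\right) 126 = \left(-82\right) \left(-251\right) 126 = 20582 \cdot 126 = 2593332$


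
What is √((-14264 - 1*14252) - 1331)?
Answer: I*√29847 ≈ 172.76*I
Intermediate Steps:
√((-14264 - 1*14252) - 1331) = √((-14264 - 14252) - 1331) = √(-28516 - 1331) = √(-29847) = I*√29847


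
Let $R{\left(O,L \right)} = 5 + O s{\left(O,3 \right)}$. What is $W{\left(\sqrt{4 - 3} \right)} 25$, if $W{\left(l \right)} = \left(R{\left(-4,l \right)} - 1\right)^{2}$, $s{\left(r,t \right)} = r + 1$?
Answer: $6400$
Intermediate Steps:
$s{\left(r,t \right)} = 1 + r$
$R{\left(O,L \right)} = 5 + O \left(1 + O\right)$
$W{\left(l \right)} = 256$ ($W{\left(l \right)} = \left(\left(5 - 4 \left(1 - 4\right)\right) - 1\right)^{2} = \left(\left(5 - -12\right) - 1\right)^{2} = \left(\left(5 + 12\right) - 1\right)^{2} = \left(17 - 1\right)^{2} = 16^{2} = 256$)
$W{\left(\sqrt{4 - 3} \right)} 25 = 256 \cdot 25 = 6400$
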